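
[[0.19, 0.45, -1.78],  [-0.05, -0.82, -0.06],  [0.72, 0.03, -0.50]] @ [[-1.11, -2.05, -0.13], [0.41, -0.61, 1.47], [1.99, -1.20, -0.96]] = [[-3.57, 1.47, 2.35], [-0.4, 0.67, -1.14], [-1.78, -0.89, 0.43]]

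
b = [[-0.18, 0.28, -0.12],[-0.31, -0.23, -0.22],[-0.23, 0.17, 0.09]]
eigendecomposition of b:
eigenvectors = [[0.02-0.57j, (0.02+0.57j), (-0.43+0j)], [(0.73+0j), 0.73-0.00j, (-0.16+0j)], [(0.03-0.37j), 0.03+0.37j, (0.89+0j)]]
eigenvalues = [(-0.25+0.35j), (-0.25-0.35j), (0.17+0j)]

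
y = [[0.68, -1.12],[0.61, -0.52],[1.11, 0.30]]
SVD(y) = [[-0.75, -0.48], [-0.49, -0.05], [-0.44, 0.88]] @ diag([1.618629505877604, 1.03026138562135]) @ [[-0.8, 0.60],[0.60, 0.8]]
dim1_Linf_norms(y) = [1.12, 0.61, 1.11]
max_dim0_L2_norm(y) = 1.44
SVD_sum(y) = [[0.97,-0.72], [0.64,-0.48], [0.57,-0.42]] + [[-0.29, -0.40], [-0.03, -0.04], [0.54, 0.72]]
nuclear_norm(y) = 2.65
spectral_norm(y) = 1.62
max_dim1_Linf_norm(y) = 1.12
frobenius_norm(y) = 1.92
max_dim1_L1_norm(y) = 1.8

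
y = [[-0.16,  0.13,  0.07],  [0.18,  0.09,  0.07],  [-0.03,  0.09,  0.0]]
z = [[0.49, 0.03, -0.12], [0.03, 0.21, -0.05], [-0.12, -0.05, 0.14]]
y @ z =[[-0.08, 0.02, 0.02], [0.08, 0.02, -0.02], [-0.01, 0.02, -0.0]]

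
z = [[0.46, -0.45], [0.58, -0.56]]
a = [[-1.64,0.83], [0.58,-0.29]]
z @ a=[[-1.02,0.51], [-1.28,0.64]]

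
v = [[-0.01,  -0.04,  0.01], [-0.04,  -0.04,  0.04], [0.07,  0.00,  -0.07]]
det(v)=-0.000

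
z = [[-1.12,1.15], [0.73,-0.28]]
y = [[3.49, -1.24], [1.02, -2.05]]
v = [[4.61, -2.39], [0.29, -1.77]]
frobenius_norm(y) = 4.35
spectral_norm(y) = 4.11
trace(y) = 1.44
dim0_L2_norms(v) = [4.62, 2.97]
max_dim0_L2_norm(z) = 1.34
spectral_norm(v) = 5.31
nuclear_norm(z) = 2.06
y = z + v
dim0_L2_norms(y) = [3.64, 2.4]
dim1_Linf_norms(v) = [4.61, 1.77]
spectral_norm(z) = 1.76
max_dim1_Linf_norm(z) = 1.15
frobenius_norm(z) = 1.79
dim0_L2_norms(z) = [1.34, 1.18]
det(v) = -7.47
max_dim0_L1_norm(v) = 4.9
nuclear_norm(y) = 5.54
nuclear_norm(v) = 6.72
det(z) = -0.53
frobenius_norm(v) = 5.49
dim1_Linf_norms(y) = [3.49, 2.05]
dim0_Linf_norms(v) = [4.61, 2.39]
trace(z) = -1.40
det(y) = -5.89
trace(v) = 2.84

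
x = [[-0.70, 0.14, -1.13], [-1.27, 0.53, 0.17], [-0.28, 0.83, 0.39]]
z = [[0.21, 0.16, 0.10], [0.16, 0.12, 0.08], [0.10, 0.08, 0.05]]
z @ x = [[-0.38, 0.2, -0.17], [-0.29, 0.15, -0.13], [-0.19, 0.1, -0.08]]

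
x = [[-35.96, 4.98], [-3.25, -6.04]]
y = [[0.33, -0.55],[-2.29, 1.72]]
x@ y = [[-23.27, 28.34], [12.76, -8.6]]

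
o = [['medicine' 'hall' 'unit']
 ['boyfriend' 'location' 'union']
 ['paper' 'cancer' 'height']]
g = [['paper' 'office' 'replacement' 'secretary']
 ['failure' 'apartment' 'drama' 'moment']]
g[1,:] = ['failure', 'apartment', 'drama', 'moment']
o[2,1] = 'cancer'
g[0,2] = 'replacement'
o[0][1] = 'hall'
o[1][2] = 'union'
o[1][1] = 'location'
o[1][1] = 'location'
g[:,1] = ['office', 'apartment']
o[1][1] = 'location'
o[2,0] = 'paper'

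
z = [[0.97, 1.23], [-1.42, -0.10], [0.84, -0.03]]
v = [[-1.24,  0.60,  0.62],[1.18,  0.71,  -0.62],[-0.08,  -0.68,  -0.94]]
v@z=[[-1.53, -1.6], [-0.38, 1.4], [0.1, -0.00]]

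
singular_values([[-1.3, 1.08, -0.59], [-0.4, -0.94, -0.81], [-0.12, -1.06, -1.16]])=[2.04, 1.78, 0.24]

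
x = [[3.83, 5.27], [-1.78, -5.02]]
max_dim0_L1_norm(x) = 10.29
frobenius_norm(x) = 8.41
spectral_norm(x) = 8.33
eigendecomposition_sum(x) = [[3.1, 2.14],[-0.72, -0.50]] + [[0.73, 3.13],[-1.06, -4.52]]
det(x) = -9.85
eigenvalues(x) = [2.6, -3.79]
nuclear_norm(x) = 9.51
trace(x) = -1.19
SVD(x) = [[-0.78, 0.63],[0.63, 0.78]] @ diag([8.331506357365269, 1.1817790898396041]) @ [[-0.49,-0.87], [0.87,-0.49]]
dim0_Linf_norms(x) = [3.83, 5.27]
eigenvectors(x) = [[0.97, -0.57],[-0.23, 0.82]]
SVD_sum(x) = [[3.18, 5.64], [-2.58, -4.57]] + [[0.65, -0.37], [0.80, -0.45]]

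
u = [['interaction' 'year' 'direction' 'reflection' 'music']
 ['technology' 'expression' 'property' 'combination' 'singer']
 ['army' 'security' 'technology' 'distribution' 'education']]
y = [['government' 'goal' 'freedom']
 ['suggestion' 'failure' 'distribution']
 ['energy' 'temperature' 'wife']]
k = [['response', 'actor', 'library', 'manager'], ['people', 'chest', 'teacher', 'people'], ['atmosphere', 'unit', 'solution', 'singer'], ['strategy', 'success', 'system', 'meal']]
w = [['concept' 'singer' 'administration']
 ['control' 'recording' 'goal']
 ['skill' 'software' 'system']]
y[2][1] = 'temperature'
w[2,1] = 'software'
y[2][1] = 'temperature'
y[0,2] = 'freedom'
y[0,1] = 'goal'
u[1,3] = 'combination'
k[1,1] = 'chest'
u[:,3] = ['reflection', 'combination', 'distribution']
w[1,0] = 'control'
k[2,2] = 'solution'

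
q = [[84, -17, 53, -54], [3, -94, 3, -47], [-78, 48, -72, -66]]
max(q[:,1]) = 48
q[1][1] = -94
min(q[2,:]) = -78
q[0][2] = 53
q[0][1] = -17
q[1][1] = -94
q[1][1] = -94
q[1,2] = 3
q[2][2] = -72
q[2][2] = -72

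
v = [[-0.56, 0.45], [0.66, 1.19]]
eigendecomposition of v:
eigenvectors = [[-0.94, -0.23], [0.33, -0.97]]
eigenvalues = [-0.72, 1.35]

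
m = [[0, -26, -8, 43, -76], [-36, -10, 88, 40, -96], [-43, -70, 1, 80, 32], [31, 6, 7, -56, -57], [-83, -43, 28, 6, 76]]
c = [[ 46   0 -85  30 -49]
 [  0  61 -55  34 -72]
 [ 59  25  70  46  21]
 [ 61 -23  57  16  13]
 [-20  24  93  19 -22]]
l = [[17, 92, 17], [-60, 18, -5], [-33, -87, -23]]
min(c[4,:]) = -22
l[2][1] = -87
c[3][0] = 61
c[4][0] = -20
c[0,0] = 46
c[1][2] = -55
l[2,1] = -87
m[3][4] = -57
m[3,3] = -56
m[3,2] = 7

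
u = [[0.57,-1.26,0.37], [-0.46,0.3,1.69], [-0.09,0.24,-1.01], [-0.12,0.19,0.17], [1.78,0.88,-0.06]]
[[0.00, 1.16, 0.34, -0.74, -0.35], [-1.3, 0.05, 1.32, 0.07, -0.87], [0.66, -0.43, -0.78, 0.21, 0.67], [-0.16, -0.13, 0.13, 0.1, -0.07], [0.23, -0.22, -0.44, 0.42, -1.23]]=u @[[0.17, 0.25, -0.16, -0.04, -0.62], [-0.13, -0.74, -0.12, 0.55, -0.19], [-0.7, 0.23, 0.76, -0.07, -0.65]]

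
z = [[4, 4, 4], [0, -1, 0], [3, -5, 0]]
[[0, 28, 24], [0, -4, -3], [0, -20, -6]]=z@[[0, 0, 3], [0, 4, 3], [0, 3, 0]]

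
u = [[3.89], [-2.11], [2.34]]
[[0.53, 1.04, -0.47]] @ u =[[-1.23]]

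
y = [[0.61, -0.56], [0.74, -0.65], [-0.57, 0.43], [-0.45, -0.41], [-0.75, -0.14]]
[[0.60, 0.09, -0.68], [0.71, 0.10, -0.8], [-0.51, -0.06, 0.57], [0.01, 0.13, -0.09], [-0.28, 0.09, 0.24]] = y@ [[0.48, -0.07, -0.45], [-0.54, -0.24, 0.72]]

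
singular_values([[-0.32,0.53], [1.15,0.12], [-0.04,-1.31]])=[1.42, 1.19]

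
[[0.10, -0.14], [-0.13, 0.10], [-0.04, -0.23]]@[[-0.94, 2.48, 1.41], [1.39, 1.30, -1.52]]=[[-0.29,0.07,0.35],[0.26,-0.19,-0.34],[-0.28,-0.40,0.29]]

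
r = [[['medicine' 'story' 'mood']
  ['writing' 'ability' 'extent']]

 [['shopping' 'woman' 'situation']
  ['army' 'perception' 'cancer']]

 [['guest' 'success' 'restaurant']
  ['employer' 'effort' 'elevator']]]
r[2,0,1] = 'success'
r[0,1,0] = 'writing'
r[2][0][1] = 'success'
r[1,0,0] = 'shopping'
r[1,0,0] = 'shopping'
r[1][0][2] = 'situation'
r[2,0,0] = 'guest'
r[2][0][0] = 'guest'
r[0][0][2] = 'mood'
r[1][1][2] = 'cancer'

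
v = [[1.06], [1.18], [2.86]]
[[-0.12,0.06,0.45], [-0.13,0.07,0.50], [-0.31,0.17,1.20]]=v @ [[-0.11, 0.06, 0.42]]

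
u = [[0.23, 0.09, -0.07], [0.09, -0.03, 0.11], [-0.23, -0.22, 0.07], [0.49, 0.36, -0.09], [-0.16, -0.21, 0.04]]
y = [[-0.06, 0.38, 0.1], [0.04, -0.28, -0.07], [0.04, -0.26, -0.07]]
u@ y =[[-0.01, 0.08, 0.02],[-0.00, 0.01, 0.00],[0.01, -0.04, -0.01],[-0.02, 0.11, 0.03],[0.0, -0.01, -0.00]]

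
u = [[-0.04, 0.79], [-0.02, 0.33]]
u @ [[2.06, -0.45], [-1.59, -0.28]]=[[-1.34,  -0.20], [-0.57,  -0.08]]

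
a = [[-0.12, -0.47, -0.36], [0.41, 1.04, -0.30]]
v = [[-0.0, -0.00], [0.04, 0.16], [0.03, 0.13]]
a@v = [[-0.03,-0.12],[0.03,0.13]]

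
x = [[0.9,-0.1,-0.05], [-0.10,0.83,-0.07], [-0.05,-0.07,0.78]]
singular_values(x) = [0.97, 0.86, 0.68]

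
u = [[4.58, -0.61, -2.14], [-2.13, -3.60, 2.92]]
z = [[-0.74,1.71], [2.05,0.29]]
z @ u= [[-7.03,-5.7,6.58],[8.77,-2.29,-3.54]]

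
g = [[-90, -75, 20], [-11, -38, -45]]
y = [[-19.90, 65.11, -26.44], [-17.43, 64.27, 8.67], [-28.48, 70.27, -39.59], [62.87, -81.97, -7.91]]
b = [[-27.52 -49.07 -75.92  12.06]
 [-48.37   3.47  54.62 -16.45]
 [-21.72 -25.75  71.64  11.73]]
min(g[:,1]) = -75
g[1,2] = -45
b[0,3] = 12.06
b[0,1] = -49.07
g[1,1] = -38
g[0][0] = -90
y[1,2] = 8.67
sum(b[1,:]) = -6.73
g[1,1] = -38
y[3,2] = -7.91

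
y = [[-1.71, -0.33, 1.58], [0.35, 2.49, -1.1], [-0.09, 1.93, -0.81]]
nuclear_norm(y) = 5.81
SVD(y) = [[-0.41, -0.90, -0.11], [0.73, -0.26, -0.63], [0.54, -0.34, 0.77]] @ diag([3.668893061966074, 1.991757056838609, 0.15240579513524344]) @ [[0.25, 0.82, -0.52], [0.75, -0.50, -0.44], [-0.62, -0.28, -0.74]]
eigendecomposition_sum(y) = [[0.06, 0.56, -0.20], [0.26, 2.32, -0.84], [0.19, 1.72, -0.62]] + [[-2.08, -1.68, 2.94], [0.04, 0.03, -0.05], [-0.53, -0.43, 0.75]] + [[0.31, 0.78, -1.16], [0.06, 0.14, -0.21], [0.25, 0.64, -0.94]]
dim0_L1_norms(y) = [2.15, 4.75, 3.49]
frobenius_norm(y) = 4.18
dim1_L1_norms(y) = [3.62, 3.94, 2.83]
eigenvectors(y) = [[0.19, 0.97, 0.77], [0.79, -0.02, 0.14], [0.59, 0.25, 0.62]]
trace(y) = -0.03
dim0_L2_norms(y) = [1.75, 3.17, 2.09]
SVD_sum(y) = [[-0.38, -1.24, 0.78],[0.67, 2.21, -1.39],[0.49, 1.62, -1.02]] + [[-1.34, 0.90, 0.79], [-0.38, 0.26, 0.22], [-0.51, 0.34, 0.3]] + [[0.01, 0.00, 0.01], [0.06, 0.03, 0.07], [-0.07, -0.03, -0.09]]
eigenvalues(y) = [1.76, -1.3, -0.49]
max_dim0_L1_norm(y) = 4.75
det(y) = 1.11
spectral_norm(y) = 3.67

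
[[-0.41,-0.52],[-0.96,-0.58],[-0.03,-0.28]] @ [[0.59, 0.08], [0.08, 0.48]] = [[-0.28, -0.28],[-0.61, -0.36],[-0.04, -0.14]]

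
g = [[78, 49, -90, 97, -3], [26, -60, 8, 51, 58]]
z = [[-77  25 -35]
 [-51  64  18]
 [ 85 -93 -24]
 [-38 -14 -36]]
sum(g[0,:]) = 131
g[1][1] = -60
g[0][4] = -3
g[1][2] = 8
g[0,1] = 49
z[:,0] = [-77, -51, 85, -38]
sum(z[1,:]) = 31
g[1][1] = -60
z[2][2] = -24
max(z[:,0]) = 85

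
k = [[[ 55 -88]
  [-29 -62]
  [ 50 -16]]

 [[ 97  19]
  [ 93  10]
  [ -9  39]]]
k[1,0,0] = 97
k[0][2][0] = 50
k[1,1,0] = 93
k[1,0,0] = 97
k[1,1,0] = 93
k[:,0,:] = [[55, -88], [97, 19]]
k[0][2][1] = -16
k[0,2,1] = -16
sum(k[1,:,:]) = 249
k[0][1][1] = -62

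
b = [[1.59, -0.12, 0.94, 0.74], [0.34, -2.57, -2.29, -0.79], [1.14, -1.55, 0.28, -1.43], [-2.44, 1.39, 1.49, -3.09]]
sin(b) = [[0.08, 0.29, 0.65, -0.28], [0.6, 1.26, 0.29, 2.59], [1.09, -0.27, -0.15, 1.28], [0.79, -2.99, -2.27, -0.89]]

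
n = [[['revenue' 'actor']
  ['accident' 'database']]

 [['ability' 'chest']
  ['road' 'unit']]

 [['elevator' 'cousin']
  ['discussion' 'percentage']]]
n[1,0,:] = ['ability', 'chest']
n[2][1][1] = 'percentage'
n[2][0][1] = 'cousin'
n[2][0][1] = 'cousin'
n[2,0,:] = ['elevator', 'cousin']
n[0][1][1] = 'database'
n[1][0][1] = 'chest'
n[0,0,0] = 'revenue'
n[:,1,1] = ['database', 'unit', 'percentage']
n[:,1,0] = ['accident', 'road', 'discussion']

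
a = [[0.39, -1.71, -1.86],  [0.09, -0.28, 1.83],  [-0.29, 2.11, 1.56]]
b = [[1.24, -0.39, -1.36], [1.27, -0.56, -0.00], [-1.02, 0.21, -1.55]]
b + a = [[1.63, -2.10, -3.22],[1.36, -0.84, 1.83],[-1.31, 2.32, 0.01]]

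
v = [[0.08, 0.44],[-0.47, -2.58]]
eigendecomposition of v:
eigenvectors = [[0.98, -0.17], [-0.18, 0.99]]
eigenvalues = [-0.0, -2.5]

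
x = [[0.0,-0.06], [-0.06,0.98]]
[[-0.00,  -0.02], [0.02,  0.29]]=x @[[-0.22, -0.02], [0.01, 0.29]]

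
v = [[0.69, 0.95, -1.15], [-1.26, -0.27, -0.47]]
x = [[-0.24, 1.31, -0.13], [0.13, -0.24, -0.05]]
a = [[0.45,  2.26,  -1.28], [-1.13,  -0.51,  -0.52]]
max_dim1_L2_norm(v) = 1.64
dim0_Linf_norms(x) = [0.24, 1.31, 0.13]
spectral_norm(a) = 2.67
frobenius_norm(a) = 2.96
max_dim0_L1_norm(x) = 1.55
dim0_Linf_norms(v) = [1.26, 0.95, 1.15]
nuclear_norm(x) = 1.47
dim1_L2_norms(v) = [1.64, 1.37]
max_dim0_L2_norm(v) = 1.44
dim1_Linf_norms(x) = [1.31, 0.24]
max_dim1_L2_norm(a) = 2.64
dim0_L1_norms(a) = [1.58, 2.77, 1.8]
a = x + v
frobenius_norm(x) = 1.37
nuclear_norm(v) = 2.99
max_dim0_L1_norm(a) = 2.77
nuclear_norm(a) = 3.94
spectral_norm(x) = 1.36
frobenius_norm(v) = 2.14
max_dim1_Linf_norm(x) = 1.31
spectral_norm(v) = 1.73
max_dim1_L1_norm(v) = 2.79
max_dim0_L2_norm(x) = 1.33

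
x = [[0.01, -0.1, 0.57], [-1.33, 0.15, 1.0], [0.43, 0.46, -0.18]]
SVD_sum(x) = [[-0.27,  0.00,  0.22], [-1.29,  0.00,  1.05], [0.35,  -0.00,  -0.28]] + [[0.00,0.02,0.0], [0.02,0.12,0.02], [0.08,0.46,0.1]] + [[0.28, -0.12, 0.35],[-0.06, 0.02, -0.07],[0.0, -0.00, 0.01]]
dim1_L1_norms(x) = [0.68, 2.48, 1.07]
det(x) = -0.41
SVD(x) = [[0.20, 0.04, 0.98], [0.95, 0.25, -0.20], [-0.25, 0.97, 0.01]] @ diag([1.7574740654508272, 0.49572608583014927, 0.46993675861254064]) @ [[-0.78, 0.00, 0.63], [0.17, 0.97, 0.20], [0.61, -0.26, 0.75]]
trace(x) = -0.02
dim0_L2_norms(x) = [1.4, 0.49, 1.17]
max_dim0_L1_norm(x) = 1.77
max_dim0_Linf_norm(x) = 1.33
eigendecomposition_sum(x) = [[-0.29+0.00j, -0.14-0.00j, (0.32-0j)], [(-0.66+0j), -0.32-0.00j, (0.74-0j)], [(0.45-0j), (0.22+0j), -0.51+0.00j]] + [[(0.15+0.21j), 0.02-0.13j, (0.12-0.06j)], [(-0.34+0.3j), 0.24+0.00j, 0.13+0.20j], [-0.01+0.32j, 0.12-0.12j, 0.17+0.03j]] + [[0.15-0.21j, 0.02+0.13j, 0.12+0.06j],[-0.34-0.30j, 0.24-0.00j, 0.13-0.20j],[-0.01-0.32j, 0.12+0.12j, 0.17-0.03j]]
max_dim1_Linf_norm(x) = 1.33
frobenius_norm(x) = 1.89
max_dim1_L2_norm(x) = 1.67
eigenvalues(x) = [(-1.12+0j), (0.55+0.25j), (0.55-0.25j)]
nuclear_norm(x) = 2.72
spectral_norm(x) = 1.76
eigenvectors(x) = [[(0.34+0j), -0.05+0.42j, -0.05-0.42j], [(0.77+0j), (-0.74+0j), -0.74-0.00j], [-0.53+0.00j, -0.37+0.38j, (-0.37-0.38j)]]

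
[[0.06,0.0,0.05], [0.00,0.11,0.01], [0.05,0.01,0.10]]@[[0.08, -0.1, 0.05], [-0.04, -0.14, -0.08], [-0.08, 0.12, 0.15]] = [[0.0, -0.0, 0.01],[-0.01, -0.01, -0.01],[-0.0, 0.01, 0.02]]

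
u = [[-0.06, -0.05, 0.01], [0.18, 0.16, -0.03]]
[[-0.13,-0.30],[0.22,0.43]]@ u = [[-0.05, -0.04, 0.01], [0.06, 0.06, -0.01]]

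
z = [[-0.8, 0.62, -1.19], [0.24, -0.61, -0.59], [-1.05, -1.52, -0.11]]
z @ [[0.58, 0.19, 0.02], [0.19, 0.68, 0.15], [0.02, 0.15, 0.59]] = [[-0.37, 0.09, -0.63], [0.01, -0.46, -0.43], [-0.90, -1.25, -0.31]]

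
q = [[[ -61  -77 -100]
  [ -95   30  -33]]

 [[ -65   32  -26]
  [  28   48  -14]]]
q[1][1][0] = 28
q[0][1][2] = -33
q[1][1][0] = 28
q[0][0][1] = -77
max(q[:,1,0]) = 28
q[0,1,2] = -33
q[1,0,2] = -26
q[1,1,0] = 28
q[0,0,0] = -61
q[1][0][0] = -65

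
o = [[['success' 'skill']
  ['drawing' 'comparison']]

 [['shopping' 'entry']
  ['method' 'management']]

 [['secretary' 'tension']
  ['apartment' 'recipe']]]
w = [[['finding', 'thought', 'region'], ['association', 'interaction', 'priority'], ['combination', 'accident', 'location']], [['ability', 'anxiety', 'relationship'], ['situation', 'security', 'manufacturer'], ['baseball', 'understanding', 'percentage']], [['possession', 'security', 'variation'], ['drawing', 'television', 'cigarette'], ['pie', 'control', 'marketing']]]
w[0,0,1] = 'thought'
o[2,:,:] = [['secretary', 'tension'], ['apartment', 'recipe']]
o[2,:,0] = ['secretary', 'apartment']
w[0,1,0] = 'association'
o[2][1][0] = 'apartment'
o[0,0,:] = ['success', 'skill']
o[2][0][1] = 'tension'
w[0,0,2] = 'region'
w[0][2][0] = 'combination'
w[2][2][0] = 'pie'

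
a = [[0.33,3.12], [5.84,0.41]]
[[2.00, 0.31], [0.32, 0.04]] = a@[[0.01,0.0], [0.64,0.10]]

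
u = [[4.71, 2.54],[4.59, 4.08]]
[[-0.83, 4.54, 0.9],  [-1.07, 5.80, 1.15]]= u @ [[-0.09, 0.5, 0.10],[-0.16, 0.86, 0.17]]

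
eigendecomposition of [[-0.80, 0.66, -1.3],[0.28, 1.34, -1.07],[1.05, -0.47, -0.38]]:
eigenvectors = [[-0.04+0.66j, (-0.04-0.66j), -0.31+0.00j], [(0.33+0.07j), (0.33-0.07j), (-0.95+0j)], [0.67+0.00j, (0.67-0j), (0.06+0j)]]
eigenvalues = [(-0.67+0.98j), (-0.67-0.98j), (1.5+0j)]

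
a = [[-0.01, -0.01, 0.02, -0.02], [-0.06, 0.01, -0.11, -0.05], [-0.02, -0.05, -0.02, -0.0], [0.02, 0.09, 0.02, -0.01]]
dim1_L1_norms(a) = [0.06, 0.23, 0.09, 0.14]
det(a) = 0.00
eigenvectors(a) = [[(-0.19-0.32j),-0.19+0.32j,(0.39+0j),-0.76+0.00j], [(0.22-0.29j),(0.22+0.29j),(-0.59+0j),(0.23+0j)], [0.43-0.06j,0.43+0.06j,0.30+0.00j,(0.16+0j)], [-0.74+0.00j,-0.74-0.00j,-0.63+0.00j,(0.59+0j)]]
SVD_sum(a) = [[0.00, 0.0, 0.00, 0.00], [-0.06, -0.03, -0.1, -0.04], [-0.02, -0.01, -0.03, -0.01], [0.02, 0.01, 0.03, 0.01]] + [[-0.00, -0.01, 0.0, 0.00], [0.0, 0.04, -0.01, -0.01], [-0.00, -0.04, 0.01, 0.01], [0.0, 0.08, -0.02, -0.02]] + [[-0.01, -0.00, 0.02, -0.02],  [-0.00, -0.00, 0.00, -0.0],  [-0.00, -0.00, 0.00, -0.00],  [-0.0, -0.0, 0.0, -0.00]] + [[0.0, -0.0, -0.00, -0.0], [0.00, -0.0, -0.00, -0.0], [-0.00, 0.00, 0.00, 0.0], [-0.0, 0.0, 0.0, 0.00]]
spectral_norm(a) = 0.14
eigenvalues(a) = [(-0.04+0.05j), (-0.04-0.05j), (0.05+0j), 0j]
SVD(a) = [[0.02, 0.08, 0.99, -0.08],[-0.92, -0.38, 0.04, -0.09],[-0.26, 0.43, 0.04, 0.87],[0.3, -0.82, 0.1, 0.49]] @ diag([0.1406082685030316, 0.10437752804476232, 0.03050729743763867, 0.001987780394224529]) @ [[0.47, 0.21, 0.8, 0.3],  [-0.03, -0.95, 0.18, 0.24],  [-0.37, -0.08, 0.53, -0.76],  [-0.8, 0.2, 0.22, 0.52]]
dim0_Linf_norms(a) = [0.06, 0.09, 0.11, 0.05]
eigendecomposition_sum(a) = [[-0.01+0.02j, (0.01+0.01j), -0.01+0.03j, -0.01+0.01j], [-0.02-0.00j, -0.01+0.01j, (-0.03+0j), -0.02-0.01j], [(-0.01-0.02j), -0.02-0.00j, -0.03-0.02j, -0.01-0.02j], [(0.02+0.04j), 0.03+0.01j, 0.04+0.04j, 0.00+0.04j]] + [[-0.01-0.02j, 0.01-0.01j, -0.01-0.03j, -0.01-0.01j], [(-0.02+0j), (-0.01-0.01j), (-0.03-0j), (-0.02+0.01j)], [(-0.01+0.02j), (-0.02+0j), (-0.03+0.02j), (-0.01+0.02j)], [(0.02-0.04j), (0.03-0.01j), 0.04-0.04j, 0.00-0.04j]] + [[(0.01-0j),  (-0.02-0j),  (0.04-0j),  (0.01-0j)], [-0.02+0.00j,  (0.03+0j),  (-0.06+0j),  (-0.02+0j)], [0.01-0.00j,  -0.02-0.00j,  (0.03-0j),  (0.01-0j)], [-0.02+0.00j,  (0.03+0j),  (-0.06+0j),  -0.02+0.00j]] + [[0j, 0j, (-0.01+0j), (-0+0j)], [(-0-0j), (-0-0j), 0.00-0.00j, 0.00-0.00j], [(-0-0j), (-0-0j), -0j, -0j], [(-0-0j), (-0-0j), 0.00-0.00j, -0j]]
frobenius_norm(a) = 0.18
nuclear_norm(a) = 0.28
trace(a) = -0.03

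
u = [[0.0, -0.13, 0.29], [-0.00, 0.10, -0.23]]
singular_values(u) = [0.4, 0.0]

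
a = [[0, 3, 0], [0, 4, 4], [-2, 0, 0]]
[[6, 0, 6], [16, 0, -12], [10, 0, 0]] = a@[[-5, 0, 0], [2, 0, 2], [2, 0, -5]]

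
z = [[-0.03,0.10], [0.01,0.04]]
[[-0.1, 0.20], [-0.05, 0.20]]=z@[[-0.64, 5.40], [-1.19, 3.59]]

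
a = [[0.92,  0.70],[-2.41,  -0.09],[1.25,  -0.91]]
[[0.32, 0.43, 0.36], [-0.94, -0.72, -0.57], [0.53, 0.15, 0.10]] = a @ [[0.39, 0.29, 0.23],[-0.05, 0.23, 0.21]]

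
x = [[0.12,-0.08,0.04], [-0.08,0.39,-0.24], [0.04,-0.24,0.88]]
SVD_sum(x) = [[0.01, -0.03, 0.07], [-0.03, 0.14, -0.35], [0.07, -0.35, 0.83]] + [[0.03, -0.08, -0.03], [-0.08, 0.24, 0.11], [-0.03, 0.11, 0.05]] + [[0.09,0.03,0.00],[0.03,0.01,0.0],[0.0,0.0,0.00]]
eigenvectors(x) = [[-0.08, 0.95, -0.29],[0.38, 0.29, 0.88],[-0.92, 0.04, 0.39]]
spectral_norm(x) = 0.98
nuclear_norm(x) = 1.39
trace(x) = 1.39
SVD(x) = [[0.08, -0.29, -0.95], [-0.38, 0.88, -0.29], [0.92, 0.39, -0.04]] @ diag([0.9832374244166681, 0.3097210046872932, 0.09704157089603883]) @ [[0.08, -0.38, 0.92], [-0.29, 0.88, 0.39], [-0.95, -0.29, -0.04]]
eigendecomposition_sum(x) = [[0.01, -0.03, 0.07], [-0.03, 0.14, -0.35], [0.07, -0.35, 0.83]] + [[0.09,  0.03,  0.00], [0.03,  0.01,  0.0], [0.0,  0.0,  0.0]] + [[0.03, -0.08, -0.03],[-0.08, 0.24, 0.11],[-0.03, 0.11, 0.05]]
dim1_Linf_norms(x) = [0.12, 0.39, 0.88]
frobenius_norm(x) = 1.04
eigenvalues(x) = [0.98, 0.1, 0.31]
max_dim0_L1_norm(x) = 1.16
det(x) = 0.03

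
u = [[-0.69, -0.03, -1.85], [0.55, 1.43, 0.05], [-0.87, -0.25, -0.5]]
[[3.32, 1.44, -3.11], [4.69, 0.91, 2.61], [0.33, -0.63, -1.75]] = u @ [[-0.40, 1.44, 0.82], [3.49, 0.13, 1.46], [-1.70, -1.32, 1.35]]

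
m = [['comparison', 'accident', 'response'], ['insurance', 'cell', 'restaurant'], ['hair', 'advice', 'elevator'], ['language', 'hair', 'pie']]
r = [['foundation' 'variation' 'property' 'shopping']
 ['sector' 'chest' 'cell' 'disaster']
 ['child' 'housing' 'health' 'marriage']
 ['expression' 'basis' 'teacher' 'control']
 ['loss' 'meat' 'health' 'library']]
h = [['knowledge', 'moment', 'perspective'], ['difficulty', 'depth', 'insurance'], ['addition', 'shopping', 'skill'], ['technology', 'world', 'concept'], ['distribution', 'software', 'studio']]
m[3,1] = 'hair'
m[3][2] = 'pie'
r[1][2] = 'cell'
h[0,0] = 'knowledge'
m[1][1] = 'cell'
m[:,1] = ['accident', 'cell', 'advice', 'hair']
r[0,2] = 'property'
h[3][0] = 'technology'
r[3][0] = 'expression'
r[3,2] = 'teacher'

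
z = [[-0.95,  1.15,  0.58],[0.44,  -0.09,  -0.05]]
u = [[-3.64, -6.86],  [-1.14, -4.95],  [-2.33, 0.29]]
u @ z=[[0.44, -3.57, -1.77], [-1.1, -0.87, -0.41], [2.34, -2.71, -1.37]]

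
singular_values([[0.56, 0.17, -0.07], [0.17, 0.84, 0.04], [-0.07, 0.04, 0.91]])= [0.93, 0.92, 0.47]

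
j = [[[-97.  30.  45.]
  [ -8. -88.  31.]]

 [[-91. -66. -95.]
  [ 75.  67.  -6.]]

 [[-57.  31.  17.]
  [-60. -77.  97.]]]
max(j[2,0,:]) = 31.0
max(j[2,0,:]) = 31.0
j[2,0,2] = 17.0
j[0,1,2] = 31.0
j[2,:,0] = [-57.0, -60.0]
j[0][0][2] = 45.0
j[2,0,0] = -57.0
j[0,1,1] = -88.0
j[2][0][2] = 17.0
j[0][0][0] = -97.0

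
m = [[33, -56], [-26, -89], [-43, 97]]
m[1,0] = -26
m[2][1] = 97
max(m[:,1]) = 97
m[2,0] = -43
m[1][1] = -89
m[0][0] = 33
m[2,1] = 97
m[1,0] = -26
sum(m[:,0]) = -36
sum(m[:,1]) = -48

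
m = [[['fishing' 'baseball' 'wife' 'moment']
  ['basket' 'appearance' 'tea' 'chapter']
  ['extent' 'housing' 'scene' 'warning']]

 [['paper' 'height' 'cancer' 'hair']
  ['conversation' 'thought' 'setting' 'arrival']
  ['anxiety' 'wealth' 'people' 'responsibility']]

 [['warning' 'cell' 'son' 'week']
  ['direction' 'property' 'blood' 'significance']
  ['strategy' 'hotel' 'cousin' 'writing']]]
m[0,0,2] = 'wife'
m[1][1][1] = 'thought'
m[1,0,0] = 'paper'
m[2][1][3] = 'significance'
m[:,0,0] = ['fishing', 'paper', 'warning']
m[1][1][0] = 'conversation'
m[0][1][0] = 'basket'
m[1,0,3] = 'hair'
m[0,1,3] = 'chapter'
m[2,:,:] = [['warning', 'cell', 'son', 'week'], ['direction', 'property', 'blood', 'significance'], ['strategy', 'hotel', 'cousin', 'writing']]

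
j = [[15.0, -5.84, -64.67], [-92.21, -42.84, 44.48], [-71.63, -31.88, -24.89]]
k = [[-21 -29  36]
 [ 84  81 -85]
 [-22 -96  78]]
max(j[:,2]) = 44.48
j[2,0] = -71.63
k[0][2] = 36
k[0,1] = -29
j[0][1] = -5.84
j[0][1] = -5.84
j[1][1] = -42.84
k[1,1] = 81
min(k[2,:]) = -96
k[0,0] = -21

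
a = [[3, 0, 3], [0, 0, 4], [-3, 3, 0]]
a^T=[[3, 0, -3], [0, 0, 3], [3, 4, 0]]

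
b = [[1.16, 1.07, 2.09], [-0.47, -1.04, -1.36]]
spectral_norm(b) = 3.14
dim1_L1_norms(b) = [4.32, 2.87]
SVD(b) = [[-0.83, 0.56], [0.56, 0.83]] @ diag([3.1420369018818883, 0.37189260171784344]) @ [[-0.39, -0.47, -0.79], [0.69, -0.72, 0.09]]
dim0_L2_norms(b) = [1.25, 1.49, 2.49]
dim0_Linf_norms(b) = [1.16, 1.07, 2.09]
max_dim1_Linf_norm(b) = 2.09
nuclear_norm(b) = 3.51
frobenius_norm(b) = 3.16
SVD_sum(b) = [[1.02, 1.22, 2.07],  [-0.68, -0.82, -1.39]] + [[0.14, -0.15, 0.02], [0.21, -0.22, 0.03]]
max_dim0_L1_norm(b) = 3.45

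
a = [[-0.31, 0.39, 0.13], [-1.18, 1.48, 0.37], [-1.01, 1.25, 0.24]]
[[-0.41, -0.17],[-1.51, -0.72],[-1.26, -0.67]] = a @[[-0.05,  0.64], [-1.00,  -0.16], [-0.24,  0.73]]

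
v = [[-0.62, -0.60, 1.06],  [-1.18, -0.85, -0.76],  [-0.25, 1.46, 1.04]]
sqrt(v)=[[0.45+0.65j, -0.22+0.61j, (0.52-0.08j)], [(-0.51+0.65j), 0.33+0.61j, (-0.39-0.08j)], [(-0.17-0.29j), (0.7-0.27j), 1.20+0.04j]]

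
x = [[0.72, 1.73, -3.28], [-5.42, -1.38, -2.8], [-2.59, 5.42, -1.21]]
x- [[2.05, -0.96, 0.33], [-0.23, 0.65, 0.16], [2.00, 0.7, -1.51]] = [[-1.33, 2.69, -3.61], [-5.19, -2.03, -2.96], [-4.59, 4.72, 0.30]]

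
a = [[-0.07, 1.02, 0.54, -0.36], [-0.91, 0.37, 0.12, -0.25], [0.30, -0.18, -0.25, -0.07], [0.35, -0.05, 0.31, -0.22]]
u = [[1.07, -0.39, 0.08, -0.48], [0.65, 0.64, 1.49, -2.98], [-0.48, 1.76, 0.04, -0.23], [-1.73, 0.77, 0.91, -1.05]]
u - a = [[1.14, -1.41, -0.46, -0.12], [1.56, 0.27, 1.37, -2.73], [-0.78, 1.94, 0.29, -0.16], [-2.08, 0.82, 0.60, -0.83]]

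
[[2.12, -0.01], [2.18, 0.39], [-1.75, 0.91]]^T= [[2.12, 2.18, -1.75], [-0.01, 0.39, 0.91]]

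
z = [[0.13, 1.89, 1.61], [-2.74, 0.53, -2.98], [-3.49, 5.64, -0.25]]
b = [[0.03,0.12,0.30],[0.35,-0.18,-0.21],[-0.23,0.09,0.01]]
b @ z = [[-1.37,  1.81,  -0.38],[1.27,  -0.62,  1.15],[-0.31,  -0.33,  -0.64]]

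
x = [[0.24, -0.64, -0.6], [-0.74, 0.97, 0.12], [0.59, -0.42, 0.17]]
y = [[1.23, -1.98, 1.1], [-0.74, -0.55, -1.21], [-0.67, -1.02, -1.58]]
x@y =[[1.17, 0.49, 1.99], [-1.71, 0.81, -2.18], [0.92, -1.11, 0.89]]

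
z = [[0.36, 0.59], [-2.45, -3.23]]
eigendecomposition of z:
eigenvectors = [[0.79, -0.19], [-0.62, 0.98]]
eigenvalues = [-0.1, -2.77]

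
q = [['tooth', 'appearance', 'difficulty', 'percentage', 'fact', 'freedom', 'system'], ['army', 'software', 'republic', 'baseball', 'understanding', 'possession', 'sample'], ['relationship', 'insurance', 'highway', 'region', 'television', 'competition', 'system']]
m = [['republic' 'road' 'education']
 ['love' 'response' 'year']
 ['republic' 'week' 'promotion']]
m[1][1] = 'response'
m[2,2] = 'promotion'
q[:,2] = ['difficulty', 'republic', 'highway']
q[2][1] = 'insurance'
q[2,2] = 'highway'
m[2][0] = 'republic'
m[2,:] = ['republic', 'week', 'promotion']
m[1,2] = 'year'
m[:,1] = ['road', 'response', 'week']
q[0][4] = 'fact'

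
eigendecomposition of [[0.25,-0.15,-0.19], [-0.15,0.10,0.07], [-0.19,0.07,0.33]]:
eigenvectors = [[-0.64, 0.60, 0.48],[0.33, 0.78, -0.54],[0.70, 0.18, 0.69]]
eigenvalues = [0.54, -0.0, 0.14]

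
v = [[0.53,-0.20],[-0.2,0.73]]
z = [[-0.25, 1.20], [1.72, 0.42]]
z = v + [[-0.78, 1.40], [1.92, -0.31]]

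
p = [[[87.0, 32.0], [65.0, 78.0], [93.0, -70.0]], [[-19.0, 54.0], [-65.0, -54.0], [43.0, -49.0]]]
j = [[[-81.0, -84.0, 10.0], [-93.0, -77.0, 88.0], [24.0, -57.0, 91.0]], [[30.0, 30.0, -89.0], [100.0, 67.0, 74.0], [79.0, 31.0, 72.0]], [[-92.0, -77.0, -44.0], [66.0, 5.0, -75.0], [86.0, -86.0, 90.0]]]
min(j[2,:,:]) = -92.0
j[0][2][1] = -57.0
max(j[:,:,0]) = 100.0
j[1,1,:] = [100.0, 67.0, 74.0]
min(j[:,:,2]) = -89.0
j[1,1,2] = 74.0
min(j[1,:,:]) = -89.0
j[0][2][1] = -57.0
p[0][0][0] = 87.0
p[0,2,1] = -70.0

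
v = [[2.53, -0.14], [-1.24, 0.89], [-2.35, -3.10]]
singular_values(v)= [4.24, 2.43]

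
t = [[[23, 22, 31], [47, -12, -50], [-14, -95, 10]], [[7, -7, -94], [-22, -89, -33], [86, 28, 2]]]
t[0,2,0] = -14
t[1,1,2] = -33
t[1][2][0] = 86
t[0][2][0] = -14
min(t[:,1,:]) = -89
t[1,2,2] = 2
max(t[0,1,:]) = 47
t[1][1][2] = -33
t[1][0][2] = -94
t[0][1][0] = 47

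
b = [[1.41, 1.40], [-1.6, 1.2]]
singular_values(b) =[2.13, 1.84]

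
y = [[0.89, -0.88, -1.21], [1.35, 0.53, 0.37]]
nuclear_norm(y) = 3.23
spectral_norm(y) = 1.77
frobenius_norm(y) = 2.30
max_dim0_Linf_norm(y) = 1.35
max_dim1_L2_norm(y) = 1.74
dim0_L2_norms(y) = [1.62, 1.03, 1.27]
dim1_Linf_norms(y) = [1.21, 1.35]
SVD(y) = [[-0.95, -0.31], [-0.31, 0.95]] @ diag([1.767501799106713, 1.4652089919716342]) @ [[-0.72, 0.38, 0.59],[0.69, 0.53, 0.50]]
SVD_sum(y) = [[1.20, -0.64, -0.99], [0.39, -0.21, -0.32]] + [[-0.31, -0.24, -0.22], [0.96, 0.74, 0.69]]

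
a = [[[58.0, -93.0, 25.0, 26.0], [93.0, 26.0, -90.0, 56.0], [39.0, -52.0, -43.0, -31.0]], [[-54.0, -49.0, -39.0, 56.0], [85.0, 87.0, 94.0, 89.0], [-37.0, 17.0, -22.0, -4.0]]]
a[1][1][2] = 94.0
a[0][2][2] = -43.0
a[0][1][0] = 93.0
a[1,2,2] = -22.0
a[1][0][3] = 56.0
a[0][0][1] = -93.0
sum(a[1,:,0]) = -6.0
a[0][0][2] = 25.0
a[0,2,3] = -31.0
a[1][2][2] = -22.0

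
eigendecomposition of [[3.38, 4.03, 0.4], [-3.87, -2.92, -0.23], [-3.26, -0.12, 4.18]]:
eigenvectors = [[0.64+0.00j, 0.64-0.00j, (0.09+0j)], [(-0.51+0.36j), (-0.51-0.36j), -0.09+0.00j], [(0.37+0.25j), 0.37-0.25j, (0.99+0j)]]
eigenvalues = [(0.38+2.42j), (0.38-2.42j), (3.88+0j)]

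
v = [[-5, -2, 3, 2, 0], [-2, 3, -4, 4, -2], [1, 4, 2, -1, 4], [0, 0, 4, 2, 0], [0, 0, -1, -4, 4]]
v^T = [[-5, -2, 1, 0, 0], [-2, 3, 4, 0, 0], [3, -4, 2, 4, -1], [2, 4, -1, 2, -4], [0, -2, 4, 0, 4]]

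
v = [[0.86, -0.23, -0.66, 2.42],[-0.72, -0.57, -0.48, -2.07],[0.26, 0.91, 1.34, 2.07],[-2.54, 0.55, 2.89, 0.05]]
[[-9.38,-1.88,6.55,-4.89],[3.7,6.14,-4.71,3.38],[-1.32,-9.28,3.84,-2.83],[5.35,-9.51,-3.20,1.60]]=v @ [[1.09, 0.87, 1.62, -0.75], [2.36, -3.38, -2.05, 1.54], [2.42, -1.85, 0.67, -0.37], [-3.38, -1.91, 2.12, -1.71]]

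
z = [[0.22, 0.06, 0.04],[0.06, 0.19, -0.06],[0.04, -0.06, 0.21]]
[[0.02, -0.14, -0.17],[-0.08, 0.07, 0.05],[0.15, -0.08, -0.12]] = z@[[0.06,-0.78,-0.82],  [-0.26,0.59,0.45],  [0.62,-0.07,-0.31]]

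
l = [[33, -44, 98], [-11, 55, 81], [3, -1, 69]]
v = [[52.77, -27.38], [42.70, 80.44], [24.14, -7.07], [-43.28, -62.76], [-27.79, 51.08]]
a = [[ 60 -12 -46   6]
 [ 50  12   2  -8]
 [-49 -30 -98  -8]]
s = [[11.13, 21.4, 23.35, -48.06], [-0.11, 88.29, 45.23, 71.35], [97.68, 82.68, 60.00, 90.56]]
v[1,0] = 42.7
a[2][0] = -49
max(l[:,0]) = 33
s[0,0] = 11.13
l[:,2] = [98, 81, 69]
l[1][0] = -11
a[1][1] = 12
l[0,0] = 33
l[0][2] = 98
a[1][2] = 2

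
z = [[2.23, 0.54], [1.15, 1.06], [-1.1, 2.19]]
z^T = [[2.23, 1.15, -1.10], [0.54, 1.06, 2.19]]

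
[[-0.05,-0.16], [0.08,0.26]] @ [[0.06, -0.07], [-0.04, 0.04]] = [[0.0, -0.0], [-0.01, 0.0]]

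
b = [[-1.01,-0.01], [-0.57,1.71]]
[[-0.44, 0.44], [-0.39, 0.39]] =b@[[0.44, -0.44], [-0.08, 0.08]]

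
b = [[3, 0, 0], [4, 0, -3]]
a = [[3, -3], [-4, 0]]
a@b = [[-3, 0, 9], [-12, 0, 0]]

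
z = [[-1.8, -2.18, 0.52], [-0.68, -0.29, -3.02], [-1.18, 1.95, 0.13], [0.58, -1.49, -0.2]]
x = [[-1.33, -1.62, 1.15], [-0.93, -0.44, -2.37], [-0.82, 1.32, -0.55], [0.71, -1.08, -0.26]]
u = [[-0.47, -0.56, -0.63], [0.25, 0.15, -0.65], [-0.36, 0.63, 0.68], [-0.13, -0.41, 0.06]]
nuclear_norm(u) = 2.60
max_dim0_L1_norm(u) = 2.02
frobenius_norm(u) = 1.62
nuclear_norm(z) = 8.68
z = u + x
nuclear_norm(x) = 6.99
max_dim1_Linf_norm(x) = 2.37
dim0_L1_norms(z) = [4.24, 5.91, 3.87]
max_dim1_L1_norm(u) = 1.67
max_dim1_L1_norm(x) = 4.1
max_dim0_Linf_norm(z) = 3.02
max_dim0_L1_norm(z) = 5.91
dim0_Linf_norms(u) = [0.47, 0.63, 0.68]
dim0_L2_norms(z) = [2.33, 3.3, 3.07]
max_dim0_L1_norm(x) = 4.46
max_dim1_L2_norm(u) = 0.99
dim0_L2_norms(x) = [1.95, 2.39, 2.7]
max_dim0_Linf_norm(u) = 0.68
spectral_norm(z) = 3.34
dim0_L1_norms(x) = [3.79, 4.46, 4.33]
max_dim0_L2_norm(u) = 1.13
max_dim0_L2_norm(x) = 2.7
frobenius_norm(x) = 4.10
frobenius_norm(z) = 5.07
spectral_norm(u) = 1.33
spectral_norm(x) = 2.84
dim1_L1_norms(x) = [4.1, 3.74, 2.69, 2.05]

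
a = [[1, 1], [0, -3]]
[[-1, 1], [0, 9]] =a@[[-1, 4], [0, -3]]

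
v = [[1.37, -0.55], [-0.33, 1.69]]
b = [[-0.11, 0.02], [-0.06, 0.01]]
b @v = [[-0.16, 0.09], [-0.09, 0.05]]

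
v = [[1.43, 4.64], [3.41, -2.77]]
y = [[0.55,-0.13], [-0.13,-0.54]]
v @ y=[[0.18, -2.69], [2.24, 1.05]]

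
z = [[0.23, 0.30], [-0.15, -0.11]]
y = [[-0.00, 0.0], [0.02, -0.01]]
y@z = [[0.0, 0.00], [0.01, 0.01]]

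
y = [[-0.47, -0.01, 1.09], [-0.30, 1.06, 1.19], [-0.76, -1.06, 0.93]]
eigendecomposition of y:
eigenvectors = [[(0.86+0j), (0.31-0.31j), (0.31+0.31j)], [-0.27+0.00j, (-0.08-0.57j), -0.08+0.57j], [0.44+0.00j, 0.69+0.00j, (0.69-0j)]]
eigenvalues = [(0.09+0j), (0.72+1.22j), (0.72-1.22j)]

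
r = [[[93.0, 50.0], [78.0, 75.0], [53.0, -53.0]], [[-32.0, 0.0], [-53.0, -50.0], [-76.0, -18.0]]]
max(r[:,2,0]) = 53.0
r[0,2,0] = 53.0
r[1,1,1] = -50.0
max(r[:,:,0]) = 93.0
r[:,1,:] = [[78.0, 75.0], [-53.0, -50.0]]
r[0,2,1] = -53.0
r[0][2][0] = 53.0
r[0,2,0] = 53.0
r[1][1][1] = -50.0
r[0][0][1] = 50.0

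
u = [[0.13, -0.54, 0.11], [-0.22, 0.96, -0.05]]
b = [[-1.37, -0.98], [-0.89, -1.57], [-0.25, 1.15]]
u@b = [[0.28,  0.85], [-0.54,  -1.35]]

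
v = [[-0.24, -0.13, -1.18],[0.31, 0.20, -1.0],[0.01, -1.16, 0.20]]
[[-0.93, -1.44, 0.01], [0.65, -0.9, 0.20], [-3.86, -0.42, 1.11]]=v@[[0.75,0.28,0.96], [3.38,0.55,-0.97], [0.26,1.1,-0.1]]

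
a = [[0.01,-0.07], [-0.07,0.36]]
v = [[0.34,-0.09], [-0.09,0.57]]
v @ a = [[0.01, -0.06],  [-0.04, 0.21]]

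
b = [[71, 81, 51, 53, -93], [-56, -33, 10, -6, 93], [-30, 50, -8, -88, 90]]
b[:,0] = [71, -56, -30]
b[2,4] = 90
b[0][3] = 53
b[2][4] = 90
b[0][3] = 53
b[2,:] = [-30, 50, -8, -88, 90]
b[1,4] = 93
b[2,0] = -30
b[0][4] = -93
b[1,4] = 93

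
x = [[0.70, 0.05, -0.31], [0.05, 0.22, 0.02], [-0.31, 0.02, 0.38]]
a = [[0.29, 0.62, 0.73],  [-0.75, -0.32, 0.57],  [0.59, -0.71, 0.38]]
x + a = [[0.99, 0.67, 0.42], [-0.7, -0.1, 0.59], [0.28, -0.69, 0.76]]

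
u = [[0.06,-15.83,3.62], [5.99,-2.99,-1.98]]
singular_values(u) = [16.46, 6.43]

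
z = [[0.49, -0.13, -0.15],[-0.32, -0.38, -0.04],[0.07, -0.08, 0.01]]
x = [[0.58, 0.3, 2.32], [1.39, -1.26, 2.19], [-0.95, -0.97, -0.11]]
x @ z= [[0.35, -0.38, -0.08], [1.24, 0.12, -0.14], [-0.16, 0.5, 0.18]]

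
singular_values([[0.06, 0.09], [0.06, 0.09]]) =[0.15, 0.0]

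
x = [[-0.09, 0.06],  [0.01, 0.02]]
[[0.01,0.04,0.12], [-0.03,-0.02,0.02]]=x@[[-0.75, -0.79, -0.6], [-0.89, -0.49, 1.06]]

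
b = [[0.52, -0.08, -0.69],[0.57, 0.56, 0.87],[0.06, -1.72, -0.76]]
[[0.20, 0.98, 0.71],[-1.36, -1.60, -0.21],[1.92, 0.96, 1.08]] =b @[[-0.58,-0.37,0.71],  [-0.86,0.19,-0.41],  [-0.63,-1.72,-0.44]]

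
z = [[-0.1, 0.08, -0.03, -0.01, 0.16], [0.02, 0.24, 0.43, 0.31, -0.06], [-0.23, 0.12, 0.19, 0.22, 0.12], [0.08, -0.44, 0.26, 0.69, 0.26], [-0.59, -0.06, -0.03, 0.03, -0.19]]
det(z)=0.000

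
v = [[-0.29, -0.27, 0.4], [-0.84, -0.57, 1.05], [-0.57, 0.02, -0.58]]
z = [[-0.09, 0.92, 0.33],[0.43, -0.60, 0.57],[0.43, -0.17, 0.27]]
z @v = [[-0.93, -0.49, 0.74], [0.05, 0.24, -0.79], [-0.14, -0.01, -0.16]]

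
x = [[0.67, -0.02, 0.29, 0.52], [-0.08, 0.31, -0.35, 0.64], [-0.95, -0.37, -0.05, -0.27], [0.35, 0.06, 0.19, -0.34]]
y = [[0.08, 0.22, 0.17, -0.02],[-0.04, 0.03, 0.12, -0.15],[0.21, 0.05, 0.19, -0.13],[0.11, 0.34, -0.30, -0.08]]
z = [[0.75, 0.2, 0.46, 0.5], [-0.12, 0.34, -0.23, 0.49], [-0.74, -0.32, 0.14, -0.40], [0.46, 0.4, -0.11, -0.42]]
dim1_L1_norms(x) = [1.5, 1.38, 1.64, 0.94]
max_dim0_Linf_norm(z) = 0.75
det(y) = -0.00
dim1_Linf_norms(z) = [0.75, 0.49, 0.74, 0.46]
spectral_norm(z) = 1.35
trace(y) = 0.22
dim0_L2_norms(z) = [1.16, 0.65, 0.54, 0.91]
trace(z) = 0.81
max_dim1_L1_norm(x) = 1.64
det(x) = -0.02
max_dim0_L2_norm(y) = 0.41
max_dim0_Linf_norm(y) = 0.34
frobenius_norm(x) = 1.68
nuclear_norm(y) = 1.20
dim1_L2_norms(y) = [0.29, 0.2, 0.32, 0.47]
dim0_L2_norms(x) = [1.22, 0.49, 0.5, 0.93]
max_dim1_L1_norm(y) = 0.83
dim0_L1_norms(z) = [2.07, 1.26, 0.94, 1.81]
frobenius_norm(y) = 0.67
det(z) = -0.15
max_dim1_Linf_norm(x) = 0.95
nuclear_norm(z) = 2.99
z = x + y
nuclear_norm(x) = 2.73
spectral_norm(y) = 0.48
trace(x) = 0.59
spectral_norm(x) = 1.36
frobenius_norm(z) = 1.70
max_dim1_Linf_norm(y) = 0.34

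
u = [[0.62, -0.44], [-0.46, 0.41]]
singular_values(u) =[0.98, 0.05]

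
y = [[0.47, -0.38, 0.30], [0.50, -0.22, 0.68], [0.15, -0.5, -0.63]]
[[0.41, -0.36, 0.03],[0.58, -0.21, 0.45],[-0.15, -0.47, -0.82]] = y @ [[0.25, -0.89, 0.47], [-0.33, 0.16, 0.99], [0.56, 0.4, 0.63]]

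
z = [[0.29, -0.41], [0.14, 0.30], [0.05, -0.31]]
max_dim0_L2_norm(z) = 0.6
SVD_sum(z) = [[0.15, -0.46], [-0.08, 0.23], [0.1, -0.29]] + [[0.14, 0.05], [0.22, 0.07], [-0.05, -0.02]]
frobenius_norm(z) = 0.68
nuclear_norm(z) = 0.90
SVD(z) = [[0.77, 0.53], [-0.39, 0.83], [0.50, -0.18]] @ diag([0.6203553376527299, 0.2748804377284194]) @ [[0.31, -0.95], [0.95, 0.31]]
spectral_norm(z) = 0.62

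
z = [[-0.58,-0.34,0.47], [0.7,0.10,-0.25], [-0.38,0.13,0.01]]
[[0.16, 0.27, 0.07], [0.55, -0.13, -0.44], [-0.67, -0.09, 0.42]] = z @ [[1.34, -0.25, -0.88], [-1.34, -1.35, 0.72], [1.03, -0.72, -0.41]]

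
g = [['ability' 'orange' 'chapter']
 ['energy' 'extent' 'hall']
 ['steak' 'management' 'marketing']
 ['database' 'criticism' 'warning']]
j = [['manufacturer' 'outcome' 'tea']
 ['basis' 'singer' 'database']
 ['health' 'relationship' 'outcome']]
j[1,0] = 'basis'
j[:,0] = ['manufacturer', 'basis', 'health']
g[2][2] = 'marketing'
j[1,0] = 'basis'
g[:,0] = ['ability', 'energy', 'steak', 'database']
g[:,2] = ['chapter', 'hall', 'marketing', 'warning']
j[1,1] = 'singer'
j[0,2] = 'tea'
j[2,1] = 'relationship'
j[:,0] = ['manufacturer', 'basis', 'health']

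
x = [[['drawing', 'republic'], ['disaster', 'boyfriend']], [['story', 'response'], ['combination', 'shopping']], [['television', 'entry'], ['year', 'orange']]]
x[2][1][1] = 'orange'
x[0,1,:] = ['disaster', 'boyfriend']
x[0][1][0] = 'disaster'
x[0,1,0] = 'disaster'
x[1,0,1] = 'response'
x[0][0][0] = 'drawing'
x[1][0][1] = 'response'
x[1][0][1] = 'response'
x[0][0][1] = 'republic'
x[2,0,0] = 'television'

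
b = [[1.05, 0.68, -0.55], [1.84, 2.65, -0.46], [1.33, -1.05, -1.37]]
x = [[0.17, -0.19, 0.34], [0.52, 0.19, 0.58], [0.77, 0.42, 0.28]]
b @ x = [[0.11, -0.3, 0.6], [1.34, -0.04, 2.03], [-1.37, -1.03, -0.54]]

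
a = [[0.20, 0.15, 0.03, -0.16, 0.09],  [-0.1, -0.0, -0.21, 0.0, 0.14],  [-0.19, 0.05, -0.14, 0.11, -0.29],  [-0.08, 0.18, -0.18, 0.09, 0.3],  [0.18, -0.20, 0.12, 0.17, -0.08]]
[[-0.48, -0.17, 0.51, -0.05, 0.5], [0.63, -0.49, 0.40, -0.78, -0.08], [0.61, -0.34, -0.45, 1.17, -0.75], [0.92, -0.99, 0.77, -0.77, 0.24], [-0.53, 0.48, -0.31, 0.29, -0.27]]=a @ [[-1.95, -0.27, 1.19, 0.68, 0.18],[0.86, -2.14, 0.94, 2.52, 0.71],[-1.63, 2.13, -1.45, 0.83, 1.31],[1.43, -1.12, -0.26, 1.54, -1.11],[0.64, -0.47, 1.53, -3.85, 1.55]]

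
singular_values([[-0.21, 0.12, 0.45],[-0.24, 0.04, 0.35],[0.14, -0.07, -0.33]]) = [0.76, 0.08, 0.02]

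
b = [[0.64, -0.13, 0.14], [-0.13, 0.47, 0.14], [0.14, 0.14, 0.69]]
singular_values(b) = [0.81, 0.69, 0.3]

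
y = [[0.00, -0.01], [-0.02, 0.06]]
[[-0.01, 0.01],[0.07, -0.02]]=y @ [[-0.89,  -1.34],  [0.86,  -0.80]]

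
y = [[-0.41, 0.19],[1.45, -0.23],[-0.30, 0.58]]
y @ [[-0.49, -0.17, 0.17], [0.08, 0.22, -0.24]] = [[0.22, 0.11, -0.12], [-0.73, -0.30, 0.30], [0.19, 0.18, -0.19]]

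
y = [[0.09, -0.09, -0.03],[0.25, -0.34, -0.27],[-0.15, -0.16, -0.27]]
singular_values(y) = [0.56, 0.28, 0.02]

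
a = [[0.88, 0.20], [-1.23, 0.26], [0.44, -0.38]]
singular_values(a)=[1.59, 0.46]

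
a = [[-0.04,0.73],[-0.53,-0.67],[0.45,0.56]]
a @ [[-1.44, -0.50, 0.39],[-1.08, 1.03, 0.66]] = [[-0.73, 0.77, 0.47], [1.49, -0.43, -0.65], [-1.25, 0.35, 0.55]]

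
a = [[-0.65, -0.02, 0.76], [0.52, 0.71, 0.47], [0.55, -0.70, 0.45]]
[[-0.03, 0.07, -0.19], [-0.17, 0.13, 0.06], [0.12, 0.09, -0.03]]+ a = [[-0.68, 0.05, 0.57],[0.35, 0.84, 0.53],[0.67, -0.61, 0.42]]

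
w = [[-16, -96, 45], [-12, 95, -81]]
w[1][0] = -12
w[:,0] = [-16, -12]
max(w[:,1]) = 95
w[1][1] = 95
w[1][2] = -81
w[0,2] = 45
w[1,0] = -12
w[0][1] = -96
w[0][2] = 45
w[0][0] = -16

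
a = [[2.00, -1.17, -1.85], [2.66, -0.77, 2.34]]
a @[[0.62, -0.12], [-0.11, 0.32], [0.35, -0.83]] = [[0.72,0.92], [2.55,-2.51]]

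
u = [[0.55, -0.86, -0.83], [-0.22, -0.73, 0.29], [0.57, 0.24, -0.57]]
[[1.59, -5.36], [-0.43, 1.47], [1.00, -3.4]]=u @ [[0.07, -0.25], [-0.12, 0.4], [-1.74, 5.88]]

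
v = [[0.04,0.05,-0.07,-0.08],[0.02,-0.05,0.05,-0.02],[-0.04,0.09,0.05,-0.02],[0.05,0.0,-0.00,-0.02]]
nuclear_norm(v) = 0.35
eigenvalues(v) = [(0.1+0j), (0.01+0.05j), (0.01-0.05j), (-0.1+0j)]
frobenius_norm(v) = 0.19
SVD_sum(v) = [[0.02, 0.08, -0.06, -0.07], [-0.01, -0.03, 0.02, 0.02], [0.01, 0.02, -0.02, -0.02], [0.00, 0.01, -0.01, -0.01]] + [[0.02,-0.02,-0.02,-0.00],[0.01,-0.01,-0.01,-0.00],[-0.06,0.07,0.05,0.01],[0.02,-0.02,-0.01,-0.0]] + [[0.00, -0.00, 0.01, -0.0], [0.02, -0.00, 0.04, -0.03], [0.01, -0.00, 0.02, -0.01], [0.01, -0.0, 0.02, -0.02]] + [[-0.01, -0.0, -0.0, -0.01],[-0.01, -0.00, -0.0, -0.01],[0.0, 0.00, 0.00, 0.0],[0.02, 0.01, 0.0, 0.01]]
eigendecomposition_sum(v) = [[0.02+0.00j, (-0.02+0j), (-0.04-0j), (-0+0j)], [(-0.01-0j), 0.01-0.00j, (0.02+0j), 0j], [(-0.03-0j), 0.03-0.00j, (0.08+0j), 0j], [(0.01+0j), (-0.01+0j), (-0.02-0j), -0.00+0.00j]] + [[0.01+0.02j, 0.02+0.01j, (-0+0.01j), (-0.04+0.01j)], [0.01+0.01j, 0.01+0.00j, -0.00+0.00j, -0.01+0.00j], [0.00+0.01j, 0.00+0.00j, (-0+0j), (-0.01-0j)], [(0.02-0j), (0.02-0.01j), 0.00+0.01j, (-0.01+0.03j)]] + [[(0.01-0.02j), (0.02-0.01j), (-0-0.01j), -0.04-0.01j], [0.01-0.01j, 0.01-0.00j, (-0-0j), (-0.01-0j)], [-0.01j, 0.00-0.00j, (-0-0j), (-0.01+0j)], [0.02+0.00j, 0.02+0.01j, 0.00-0.01j, (-0.01-0.03j)]] + [[-0.01-0.00j, (0.04+0j), -0.02+0.00j, -0.00+0.00j], [(0.02+0j), -0.07-0.00j, (0.03-0j), 0.01-0.00j], [-0.01-0.00j, (0.05+0j), -0.02+0.00j, (-0+0j)], [(0.01+0j), (-0.02-0j), 0.01-0.00j, 0.00-0.00j]]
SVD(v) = [[-0.90, 0.30, -0.10, -0.32], [0.31, 0.19, -0.82, -0.43], [-0.28, -0.90, -0.34, 0.05], [-0.16, 0.27, -0.44, 0.84]] @ diag([0.1326641926704304, 0.11518859164410229, 0.07143124859142229, 0.027006981742164708]) @ [[-0.20, -0.64, 0.48, 0.56], [0.56, -0.66, -0.48, -0.13], [-0.4, 0.07, -0.72, 0.56], [0.69, 0.39, 0.12, 0.59]]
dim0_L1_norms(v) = [0.15, 0.19, 0.17, 0.14]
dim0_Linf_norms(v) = [0.05, 0.09, 0.07, 0.08]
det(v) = -0.00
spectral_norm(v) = 0.13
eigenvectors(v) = [[(-0.48+0j), (0.72+0j), 0.72-0.00j, (0.38+0j)], [(0.23+0j), 0.28-0.03j, (0.28+0.03j), (-0.74+0j)], [0.82+0.00j, (0.18+0.04j), (0.18-0.04j), 0.51+0.00j], [-0.19+0.00j, (0.29-0.53j), (0.29+0.53j), (-0.23+0j)]]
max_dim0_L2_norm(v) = 0.11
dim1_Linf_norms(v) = [0.08, 0.05, 0.09, 0.05]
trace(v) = 0.02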